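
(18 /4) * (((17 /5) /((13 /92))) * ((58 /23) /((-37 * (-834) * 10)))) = 1479/1671475 = 0.00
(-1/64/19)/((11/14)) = -7/6688 = 0.00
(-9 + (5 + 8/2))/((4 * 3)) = 0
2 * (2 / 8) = 1/2 = 0.50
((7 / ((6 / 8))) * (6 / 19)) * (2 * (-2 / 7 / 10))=-0.17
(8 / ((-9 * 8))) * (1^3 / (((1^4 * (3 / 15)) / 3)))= -5/3 = -1.67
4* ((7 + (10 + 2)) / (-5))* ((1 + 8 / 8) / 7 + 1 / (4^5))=-7809/1792 = -4.36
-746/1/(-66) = 11.30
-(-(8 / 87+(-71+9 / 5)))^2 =-903723844/189225 = -4775.92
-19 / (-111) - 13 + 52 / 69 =-10276/851 = -12.08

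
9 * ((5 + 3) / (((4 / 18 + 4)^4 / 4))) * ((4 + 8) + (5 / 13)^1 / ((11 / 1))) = 203246658/18635903 = 10.91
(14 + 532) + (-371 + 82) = 257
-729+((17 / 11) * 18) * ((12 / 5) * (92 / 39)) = -408627/715 = -571.51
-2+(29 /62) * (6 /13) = -719/403 = -1.78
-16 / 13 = -1.23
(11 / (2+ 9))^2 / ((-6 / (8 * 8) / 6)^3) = -262144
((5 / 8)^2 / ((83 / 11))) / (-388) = -275/2061056 = 0.00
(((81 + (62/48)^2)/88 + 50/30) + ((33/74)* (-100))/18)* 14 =1688323/937728 = 1.80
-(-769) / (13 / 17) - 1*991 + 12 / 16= 799/52 = 15.37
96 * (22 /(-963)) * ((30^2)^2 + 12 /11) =-190080256/107 = -1776450.99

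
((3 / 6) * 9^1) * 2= 9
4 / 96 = 1/24 = 0.04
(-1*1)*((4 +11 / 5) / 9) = -31/45 = -0.69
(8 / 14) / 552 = 1/966 = 0.00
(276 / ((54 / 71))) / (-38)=-1633/171 = -9.55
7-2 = 5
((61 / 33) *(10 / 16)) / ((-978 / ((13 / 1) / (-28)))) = 3965/7229376 = 0.00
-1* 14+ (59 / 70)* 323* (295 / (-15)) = -1127303/210 = -5368.11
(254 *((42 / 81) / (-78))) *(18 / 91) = -508/1521 = -0.33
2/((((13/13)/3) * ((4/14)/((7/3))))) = 49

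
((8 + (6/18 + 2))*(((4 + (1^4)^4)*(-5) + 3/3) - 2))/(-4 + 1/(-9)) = 2418/37 = 65.35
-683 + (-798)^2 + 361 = 636482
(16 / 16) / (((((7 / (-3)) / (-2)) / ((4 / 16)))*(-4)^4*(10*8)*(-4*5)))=-3/5734400 = 0.00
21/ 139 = 0.15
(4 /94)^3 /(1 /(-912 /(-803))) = 7296/83369869 = 0.00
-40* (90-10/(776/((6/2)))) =-349050/97 = -3598.45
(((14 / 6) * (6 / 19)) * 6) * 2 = 168/19 = 8.84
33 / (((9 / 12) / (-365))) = -16060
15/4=3.75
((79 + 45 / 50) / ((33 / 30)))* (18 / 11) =14382/121 = 118.86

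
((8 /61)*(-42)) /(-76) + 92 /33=109400/38247 = 2.86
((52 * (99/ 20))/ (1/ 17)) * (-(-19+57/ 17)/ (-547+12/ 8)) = -125.51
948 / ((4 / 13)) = 3081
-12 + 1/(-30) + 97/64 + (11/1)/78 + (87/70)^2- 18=-26.83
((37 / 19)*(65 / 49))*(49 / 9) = 2405/171 = 14.06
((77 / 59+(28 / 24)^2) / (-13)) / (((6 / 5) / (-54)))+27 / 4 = 12256/767 = 15.98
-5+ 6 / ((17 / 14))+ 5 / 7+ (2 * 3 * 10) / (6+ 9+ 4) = 8622/2261 = 3.81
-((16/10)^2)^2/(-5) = 4096/3125 = 1.31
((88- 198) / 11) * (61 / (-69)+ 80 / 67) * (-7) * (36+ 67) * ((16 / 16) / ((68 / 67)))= 5165965/2346 = 2202.03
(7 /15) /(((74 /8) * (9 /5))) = 28/999 = 0.03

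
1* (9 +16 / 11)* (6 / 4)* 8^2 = 11040/11 = 1003.64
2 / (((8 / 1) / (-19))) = -19/4 = -4.75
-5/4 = -1.25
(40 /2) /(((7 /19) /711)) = 270180/7 = 38597.14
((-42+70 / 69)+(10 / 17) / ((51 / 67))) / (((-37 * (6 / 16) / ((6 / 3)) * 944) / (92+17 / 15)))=124469906/217656015 = 0.57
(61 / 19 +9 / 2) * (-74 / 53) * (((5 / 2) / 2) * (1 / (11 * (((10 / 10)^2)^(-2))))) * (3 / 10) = -0.37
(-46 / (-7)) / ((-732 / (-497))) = 1633/366 = 4.46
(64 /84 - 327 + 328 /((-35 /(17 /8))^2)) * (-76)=181561207/7350 = 24702.21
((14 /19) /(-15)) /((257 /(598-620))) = 308/73245 = 0.00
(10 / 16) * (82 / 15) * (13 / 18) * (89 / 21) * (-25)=-1185925/4536 = -261.45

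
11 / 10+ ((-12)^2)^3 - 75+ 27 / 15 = 2985911.90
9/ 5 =1.80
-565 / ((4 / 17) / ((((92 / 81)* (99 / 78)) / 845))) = -486013/118638 = -4.10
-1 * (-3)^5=243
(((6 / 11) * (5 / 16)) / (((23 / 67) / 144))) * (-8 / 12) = -12060/253 = -47.67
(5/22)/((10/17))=17/44 = 0.39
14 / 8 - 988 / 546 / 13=1759/1092 = 1.61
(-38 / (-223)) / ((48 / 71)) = 1349/5352 = 0.25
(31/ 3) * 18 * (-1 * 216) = -40176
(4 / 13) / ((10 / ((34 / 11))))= 68/715 = 0.10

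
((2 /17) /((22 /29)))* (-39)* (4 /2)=-2262/187 = -12.10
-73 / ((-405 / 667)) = 48691/405 = 120.22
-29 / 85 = -0.34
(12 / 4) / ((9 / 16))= 16/3 = 5.33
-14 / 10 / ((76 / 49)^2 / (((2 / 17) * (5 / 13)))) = -16807/638248 = -0.03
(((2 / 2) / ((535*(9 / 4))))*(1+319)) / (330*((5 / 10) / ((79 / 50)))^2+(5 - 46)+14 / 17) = -27160832/728367939 = -0.04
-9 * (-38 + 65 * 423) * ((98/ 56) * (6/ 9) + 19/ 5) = -12273279/10 = -1227327.90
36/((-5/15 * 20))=-27/5 = -5.40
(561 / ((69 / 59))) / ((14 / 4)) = 22066/161 = 137.06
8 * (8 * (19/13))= 1216/13 = 93.54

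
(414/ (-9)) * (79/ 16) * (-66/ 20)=59961/80 = 749.51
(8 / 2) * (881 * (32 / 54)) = 56384/27 = 2088.30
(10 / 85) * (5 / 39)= 10/663 = 0.02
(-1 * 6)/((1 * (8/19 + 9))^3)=-41154/5735339 = -0.01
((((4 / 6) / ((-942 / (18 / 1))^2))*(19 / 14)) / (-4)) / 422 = -57/291252584 = 0.00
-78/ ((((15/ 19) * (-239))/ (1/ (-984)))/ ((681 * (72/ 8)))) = -504621/195980 = -2.57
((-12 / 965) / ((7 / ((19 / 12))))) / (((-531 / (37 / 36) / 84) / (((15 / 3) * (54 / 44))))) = 703/250514 = 0.00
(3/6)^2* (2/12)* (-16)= -2/3 = -0.67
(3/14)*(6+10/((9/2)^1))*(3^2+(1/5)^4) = 15.86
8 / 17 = 0.47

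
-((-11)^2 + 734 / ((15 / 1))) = -2549/15 = -169.93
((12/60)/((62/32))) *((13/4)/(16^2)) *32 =13/310 = 0.04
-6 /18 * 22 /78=-11/117 = -0.09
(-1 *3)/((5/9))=-27/5 = -5.40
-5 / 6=-0.83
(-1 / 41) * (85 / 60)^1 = -17/492 = -0.03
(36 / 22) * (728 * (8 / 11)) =104832/121 = 866.38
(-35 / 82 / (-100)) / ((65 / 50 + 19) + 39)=7/97252 = 0.00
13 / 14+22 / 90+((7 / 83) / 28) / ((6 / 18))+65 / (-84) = 21347/52290 = 0.41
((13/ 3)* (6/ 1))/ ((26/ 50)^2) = 1250/13 = 96.15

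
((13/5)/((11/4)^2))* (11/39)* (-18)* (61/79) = -5856/4345 = -1.35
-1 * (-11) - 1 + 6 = 16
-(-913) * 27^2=665577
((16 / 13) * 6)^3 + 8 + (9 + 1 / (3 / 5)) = 2777240/6591 = 421.37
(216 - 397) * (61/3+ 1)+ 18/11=-127370/33 = -3859.70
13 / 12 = 1.08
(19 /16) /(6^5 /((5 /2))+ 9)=95/249552 = 0.00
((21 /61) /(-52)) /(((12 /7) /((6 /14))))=-21/12688 = 0.00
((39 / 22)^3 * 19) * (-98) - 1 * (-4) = -10369.03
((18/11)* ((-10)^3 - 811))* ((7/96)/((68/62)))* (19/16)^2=-425604921/1531904 = -277.83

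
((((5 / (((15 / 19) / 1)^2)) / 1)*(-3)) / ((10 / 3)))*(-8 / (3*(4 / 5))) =361/15 = 24.07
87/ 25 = 3.48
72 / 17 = 4.24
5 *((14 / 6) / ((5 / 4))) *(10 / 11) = 8.48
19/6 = 3.17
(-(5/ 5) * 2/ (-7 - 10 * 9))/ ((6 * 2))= 1/582 = 0.00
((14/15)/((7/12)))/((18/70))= 56/9 = 6.22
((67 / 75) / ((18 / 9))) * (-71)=-4757/150 = -31.71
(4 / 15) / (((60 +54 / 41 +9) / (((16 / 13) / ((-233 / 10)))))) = -5248/26197821 = 0.00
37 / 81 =0.46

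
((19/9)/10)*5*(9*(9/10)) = 171/20 = 8.55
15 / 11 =1.36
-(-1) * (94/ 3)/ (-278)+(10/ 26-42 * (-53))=12068620/5421 = 2226.27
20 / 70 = 0.29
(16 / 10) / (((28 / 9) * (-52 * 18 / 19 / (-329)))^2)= 797449/108160 = 7.37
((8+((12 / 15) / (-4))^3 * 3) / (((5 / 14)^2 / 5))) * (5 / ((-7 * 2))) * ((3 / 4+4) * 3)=-397803/250 = -1591.21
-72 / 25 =-2.88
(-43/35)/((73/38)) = -1634/2555 = -0.64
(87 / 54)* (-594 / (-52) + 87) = 24737/156 = 158.57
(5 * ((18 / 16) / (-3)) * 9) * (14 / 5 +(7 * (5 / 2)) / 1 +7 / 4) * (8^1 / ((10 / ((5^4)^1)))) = -1488375/8 = -186046.88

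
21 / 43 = 0.49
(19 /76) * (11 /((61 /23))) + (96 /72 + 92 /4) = 18571/732 = 25.37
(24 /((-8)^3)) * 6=-9/32 = -0.28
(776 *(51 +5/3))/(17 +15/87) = 1777816/747 = 2379.94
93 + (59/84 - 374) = -23545/84 = -280.30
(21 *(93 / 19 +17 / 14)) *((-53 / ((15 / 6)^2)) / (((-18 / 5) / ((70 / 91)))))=13250/57 = 232.46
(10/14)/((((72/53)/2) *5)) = 0.21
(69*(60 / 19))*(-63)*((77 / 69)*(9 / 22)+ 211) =-2902741.58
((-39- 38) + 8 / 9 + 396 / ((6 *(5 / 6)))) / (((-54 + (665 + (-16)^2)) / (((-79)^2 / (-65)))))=-867499/2535975 = -0.34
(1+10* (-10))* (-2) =198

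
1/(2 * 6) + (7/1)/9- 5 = -149/36 = -4.14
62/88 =31/44 = 0.70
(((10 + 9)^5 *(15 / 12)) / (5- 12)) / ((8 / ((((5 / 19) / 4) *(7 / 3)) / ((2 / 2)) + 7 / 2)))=-77540995/384 = -201929.67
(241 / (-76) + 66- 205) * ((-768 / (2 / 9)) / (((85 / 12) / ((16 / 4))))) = 89620992/323 = 277464.37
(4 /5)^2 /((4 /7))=28/25 = 1.12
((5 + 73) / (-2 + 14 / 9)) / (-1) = 351/2 = 175.50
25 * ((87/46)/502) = 2175/23092 = 0.09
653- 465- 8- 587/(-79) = 14807/79 = 187.43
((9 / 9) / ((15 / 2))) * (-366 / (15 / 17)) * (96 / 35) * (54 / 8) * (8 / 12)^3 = -265472/875 = -303.40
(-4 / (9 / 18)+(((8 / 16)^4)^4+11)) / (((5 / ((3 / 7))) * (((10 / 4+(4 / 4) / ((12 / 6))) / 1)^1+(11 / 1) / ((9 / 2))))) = 758349/16056320 = 0.05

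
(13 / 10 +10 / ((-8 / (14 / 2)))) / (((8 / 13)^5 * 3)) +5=-45492257/1966080 = -23.14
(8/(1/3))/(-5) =-24/5 = -4.80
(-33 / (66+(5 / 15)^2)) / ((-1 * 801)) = 33/52955 = 0.00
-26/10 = -13/5 = -2.60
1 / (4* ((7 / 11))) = 11/28 = 0.39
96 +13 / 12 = 1165/12 = 97.08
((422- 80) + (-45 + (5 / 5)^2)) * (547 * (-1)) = -163006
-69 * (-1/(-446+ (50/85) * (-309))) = -51/464 = -0.11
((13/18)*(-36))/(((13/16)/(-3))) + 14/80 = 3847/40 = 96.18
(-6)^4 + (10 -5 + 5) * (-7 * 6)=876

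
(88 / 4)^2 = 484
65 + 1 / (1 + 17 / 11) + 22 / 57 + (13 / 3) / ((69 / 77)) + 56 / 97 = 760473767/10682028 = 71.19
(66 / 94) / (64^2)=33/192512 = 0.00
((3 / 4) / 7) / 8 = 3/224 = 0.01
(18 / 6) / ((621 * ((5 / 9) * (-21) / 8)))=-8/2415 = 0.00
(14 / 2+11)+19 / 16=307/16 = 19.19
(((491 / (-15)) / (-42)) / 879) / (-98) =-491/54269460 = 0.00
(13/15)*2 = 26/15 = 1.73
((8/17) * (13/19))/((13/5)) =40/323 = 0.12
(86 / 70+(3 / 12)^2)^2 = 522729/313600 = 1.67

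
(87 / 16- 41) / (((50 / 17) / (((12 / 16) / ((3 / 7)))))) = -67711/3200 = -21.16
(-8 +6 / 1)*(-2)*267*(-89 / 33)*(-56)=161300.36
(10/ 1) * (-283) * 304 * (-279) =240029280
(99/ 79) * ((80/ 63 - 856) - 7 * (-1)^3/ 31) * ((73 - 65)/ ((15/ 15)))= -146858536/17143 = -8566.68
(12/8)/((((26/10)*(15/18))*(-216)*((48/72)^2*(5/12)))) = -9/520 = -0.02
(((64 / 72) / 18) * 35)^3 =2744000/531441 = 5.16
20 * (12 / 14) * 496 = 59520/7 = 8502.86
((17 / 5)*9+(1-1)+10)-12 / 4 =188/5 = 37.60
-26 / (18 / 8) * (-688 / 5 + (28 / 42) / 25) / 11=97552/675 = 144.52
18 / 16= 9/8 = 1.12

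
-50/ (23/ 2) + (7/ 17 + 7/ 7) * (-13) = -8876/391 = -22.70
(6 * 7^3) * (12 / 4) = 6174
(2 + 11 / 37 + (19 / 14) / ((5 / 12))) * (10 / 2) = 7193/259 = 27.77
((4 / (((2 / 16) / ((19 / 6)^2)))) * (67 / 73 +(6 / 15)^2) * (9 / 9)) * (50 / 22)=5680696/7227 = 786.04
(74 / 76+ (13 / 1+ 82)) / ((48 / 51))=61999/608 = 101.97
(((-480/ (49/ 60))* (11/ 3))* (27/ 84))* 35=-1188000/49 = -24244.90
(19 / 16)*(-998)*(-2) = 2370.25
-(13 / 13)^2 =-1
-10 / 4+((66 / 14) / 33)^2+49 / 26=-379/637 = -0.59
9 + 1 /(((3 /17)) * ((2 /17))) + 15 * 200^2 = 3600343/6 = 600057.17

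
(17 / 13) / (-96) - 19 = -23729/1248 = -19.01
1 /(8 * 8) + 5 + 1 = 385/64 = 6.02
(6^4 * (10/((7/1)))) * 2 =25920/7 = 3702.86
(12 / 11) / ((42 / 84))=2.18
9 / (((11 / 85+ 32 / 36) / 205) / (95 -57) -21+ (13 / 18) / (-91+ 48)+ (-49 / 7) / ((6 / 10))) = -1480275/5375591 = -0.28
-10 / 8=-5/4 = -1.25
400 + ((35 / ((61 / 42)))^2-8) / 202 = 402.84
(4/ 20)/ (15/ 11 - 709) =-11/38920 = 0.00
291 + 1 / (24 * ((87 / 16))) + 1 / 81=291.02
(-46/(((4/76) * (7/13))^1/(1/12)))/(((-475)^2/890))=-26611/49875 = -0.53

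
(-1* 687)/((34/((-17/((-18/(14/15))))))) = -1603/90 = -17.81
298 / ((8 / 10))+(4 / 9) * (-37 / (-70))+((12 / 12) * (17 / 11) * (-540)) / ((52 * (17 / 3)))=33324539/90090 = 369.90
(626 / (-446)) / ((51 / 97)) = -30361/11373 = -2.67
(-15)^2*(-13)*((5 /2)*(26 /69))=-63375/23 = -2755.43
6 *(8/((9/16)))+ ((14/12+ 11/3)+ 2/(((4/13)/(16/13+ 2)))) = 667/6 = 111.17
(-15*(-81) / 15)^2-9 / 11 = 72162/11 = 6560.18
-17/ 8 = -2.12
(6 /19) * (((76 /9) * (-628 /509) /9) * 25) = -125600/13743 = -9.14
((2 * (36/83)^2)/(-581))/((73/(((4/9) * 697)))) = -802944/292183157 = 0.00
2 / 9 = 0.22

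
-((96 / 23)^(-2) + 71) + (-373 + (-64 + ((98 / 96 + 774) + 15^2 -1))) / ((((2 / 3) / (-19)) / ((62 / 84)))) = -11893.57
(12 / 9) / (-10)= -2/15 = -0.13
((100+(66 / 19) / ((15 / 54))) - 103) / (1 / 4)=3612/95 = 38.02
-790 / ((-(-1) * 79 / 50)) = -500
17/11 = 1.55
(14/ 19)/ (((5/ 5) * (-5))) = -14/95 = -0.15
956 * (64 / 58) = 30592/29 = 1054.90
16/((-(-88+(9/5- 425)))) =20/639 = 0.03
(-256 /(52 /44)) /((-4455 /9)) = 256/585 = 0.44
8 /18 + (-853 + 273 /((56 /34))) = -24725/36 = -686.81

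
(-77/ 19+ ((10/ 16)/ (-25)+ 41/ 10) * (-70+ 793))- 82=2860.17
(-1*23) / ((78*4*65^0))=-23/312 = -0.07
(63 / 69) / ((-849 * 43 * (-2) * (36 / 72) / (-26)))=-182/279887 = 0.00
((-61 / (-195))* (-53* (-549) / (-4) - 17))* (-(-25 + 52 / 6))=-17434837/468 = -37253.93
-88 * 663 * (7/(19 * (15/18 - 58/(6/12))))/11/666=12376/485773 = 0.03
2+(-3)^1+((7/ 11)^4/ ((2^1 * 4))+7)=705169/117128 = 6.02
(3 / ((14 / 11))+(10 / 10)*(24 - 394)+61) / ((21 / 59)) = -84429/98 = -861.52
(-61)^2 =3721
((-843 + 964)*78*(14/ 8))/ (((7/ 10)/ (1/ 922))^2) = 117975/2975294 = 0.04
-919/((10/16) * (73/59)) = -433768/365 = -1188.41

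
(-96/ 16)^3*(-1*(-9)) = -1944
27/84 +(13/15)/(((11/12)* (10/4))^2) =206013/423500 = 0.49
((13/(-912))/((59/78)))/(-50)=169/448400 = 0.00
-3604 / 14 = -1802/7 = -257.43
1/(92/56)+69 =69.61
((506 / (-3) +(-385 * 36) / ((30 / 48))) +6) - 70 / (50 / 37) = -22390.47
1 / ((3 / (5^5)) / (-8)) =-25000/3 = -8333.33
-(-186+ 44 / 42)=3884/21 = 184.95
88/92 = 22/23 = 0.96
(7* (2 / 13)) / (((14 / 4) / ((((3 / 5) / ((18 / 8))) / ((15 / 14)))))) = 224/2925 = 0.08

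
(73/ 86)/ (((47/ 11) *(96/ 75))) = 20075/129344 = 0.16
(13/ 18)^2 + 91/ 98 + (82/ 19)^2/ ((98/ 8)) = 17025607/5731236 = 2.97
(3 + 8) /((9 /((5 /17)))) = 0.36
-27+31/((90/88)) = 149/45 = 3.31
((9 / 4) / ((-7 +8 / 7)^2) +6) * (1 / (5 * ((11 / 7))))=57099/73964 = 0.77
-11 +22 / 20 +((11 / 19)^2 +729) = 2597161/3610 = 719.44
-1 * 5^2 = -25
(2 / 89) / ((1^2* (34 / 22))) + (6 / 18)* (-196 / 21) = -42166/13617 = -3.10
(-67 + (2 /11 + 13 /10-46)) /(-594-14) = 0.18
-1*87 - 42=-129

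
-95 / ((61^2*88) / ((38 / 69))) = -1805/11296956 = 0.00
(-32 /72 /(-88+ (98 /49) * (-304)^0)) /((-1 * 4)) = -1/774 = 0.00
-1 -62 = -63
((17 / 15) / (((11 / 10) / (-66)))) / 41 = -1.66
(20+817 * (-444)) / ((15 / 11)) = -3990008/15 = -266000.53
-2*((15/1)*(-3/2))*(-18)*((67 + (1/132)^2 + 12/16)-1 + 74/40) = -53787933/968 = -55566.05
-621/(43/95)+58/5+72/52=-3798383/2795 = -1358.99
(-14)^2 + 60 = 256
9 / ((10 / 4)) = 18/5 = 3.60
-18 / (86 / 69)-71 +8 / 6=-84.11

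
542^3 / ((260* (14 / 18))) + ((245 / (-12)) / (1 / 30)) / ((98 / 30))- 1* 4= 716316131/910 = 787160.58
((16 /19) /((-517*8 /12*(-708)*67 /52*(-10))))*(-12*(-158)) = -98592/194151595 = 0.00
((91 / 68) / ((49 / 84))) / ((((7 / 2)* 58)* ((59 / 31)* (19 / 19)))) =1209/203609 = 0.01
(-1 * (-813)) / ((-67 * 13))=-813/871 = -0.93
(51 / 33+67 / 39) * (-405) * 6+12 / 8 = -2267571/286 = -7928.57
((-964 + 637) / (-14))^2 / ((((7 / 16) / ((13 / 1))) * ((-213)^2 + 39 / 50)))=92671800/259363909 = 0.36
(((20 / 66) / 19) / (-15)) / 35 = -2/65835 = 0.00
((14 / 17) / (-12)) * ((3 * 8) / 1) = -28/17 = -1.65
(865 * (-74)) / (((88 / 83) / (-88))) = 5312830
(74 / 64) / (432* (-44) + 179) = -37/602528 = 0.00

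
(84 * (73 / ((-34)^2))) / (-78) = -511/7514 = -0.07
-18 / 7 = -2.57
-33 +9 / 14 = -453/14 = -32.36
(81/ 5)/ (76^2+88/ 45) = 729/260008 = 0.00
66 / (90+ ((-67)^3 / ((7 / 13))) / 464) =-214368/3617599 = -0.06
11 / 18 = 0.61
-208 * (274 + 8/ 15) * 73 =-62527712/15 = -4168514.13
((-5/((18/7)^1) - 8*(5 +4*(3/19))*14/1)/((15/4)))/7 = -61822/2565 = -24.10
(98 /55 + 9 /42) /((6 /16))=6148/1155 = 5.32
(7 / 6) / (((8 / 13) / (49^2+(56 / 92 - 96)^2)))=553622615/25392 = 21803.03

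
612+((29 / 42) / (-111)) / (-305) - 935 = -459276901/1421910 = -323.00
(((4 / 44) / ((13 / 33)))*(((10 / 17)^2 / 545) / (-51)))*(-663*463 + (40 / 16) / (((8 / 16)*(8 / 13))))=0.88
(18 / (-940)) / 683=-9/321010 = 0.00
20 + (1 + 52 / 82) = 887/41 = 21.63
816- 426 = 390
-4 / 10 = -2/5 = -0.40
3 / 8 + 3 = 27/8 = 3.38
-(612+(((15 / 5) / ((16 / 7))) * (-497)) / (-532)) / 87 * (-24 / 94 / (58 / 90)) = 33555735/12016208 = 2.79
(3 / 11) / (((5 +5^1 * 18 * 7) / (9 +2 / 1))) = 3/635 = 0.00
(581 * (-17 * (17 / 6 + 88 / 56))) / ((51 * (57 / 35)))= -537425/1026 = -523.81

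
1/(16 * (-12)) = -0.01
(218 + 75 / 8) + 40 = 2139/8 = 267.38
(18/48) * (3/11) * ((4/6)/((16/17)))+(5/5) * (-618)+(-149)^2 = 15194483/704 = 21583.07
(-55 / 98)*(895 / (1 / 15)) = -738375/98 = -7534.44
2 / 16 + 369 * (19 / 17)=56105/136 = 412.54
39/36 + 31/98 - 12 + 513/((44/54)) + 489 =7166483/6468 = 1107.99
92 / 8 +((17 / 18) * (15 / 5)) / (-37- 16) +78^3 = 75455588/159 = 474563.45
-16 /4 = -4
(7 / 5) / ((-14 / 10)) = -1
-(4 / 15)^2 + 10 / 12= 343/450 = 0.76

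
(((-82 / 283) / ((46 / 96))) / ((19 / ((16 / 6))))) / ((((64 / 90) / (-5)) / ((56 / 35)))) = 0.95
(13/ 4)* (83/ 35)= 1079/140 = 7.71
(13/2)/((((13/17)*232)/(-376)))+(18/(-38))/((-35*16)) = -4250419/308560 = -13.78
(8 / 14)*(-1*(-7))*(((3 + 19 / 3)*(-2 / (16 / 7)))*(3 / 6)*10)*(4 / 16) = -245/6 = -40.83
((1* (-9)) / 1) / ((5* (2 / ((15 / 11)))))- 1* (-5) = 83/22 = 3.77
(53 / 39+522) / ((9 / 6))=40822/117 = 348.91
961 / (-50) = -961/50 = -19.22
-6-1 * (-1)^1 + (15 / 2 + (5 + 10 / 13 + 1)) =241/26 = 9.27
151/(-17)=-151/17 = -8.88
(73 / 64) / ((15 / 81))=6.16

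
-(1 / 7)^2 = -1/49 = -0.02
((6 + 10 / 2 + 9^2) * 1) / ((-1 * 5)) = -92/5 = -18.40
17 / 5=3.40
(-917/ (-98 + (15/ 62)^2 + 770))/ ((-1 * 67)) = 0.02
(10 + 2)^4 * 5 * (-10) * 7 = -7257600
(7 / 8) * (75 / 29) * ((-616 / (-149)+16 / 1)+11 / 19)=30785475/656792 = 46.87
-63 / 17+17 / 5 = -26/85 = -0.31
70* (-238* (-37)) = 616420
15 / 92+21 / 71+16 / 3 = 113503/19596 = 5.79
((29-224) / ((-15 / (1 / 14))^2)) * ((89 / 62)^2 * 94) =-4839731/5650680 = -0.86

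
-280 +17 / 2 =-543/2 = -271.50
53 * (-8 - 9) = -901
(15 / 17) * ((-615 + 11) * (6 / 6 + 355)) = -3225360/17 = -189727.06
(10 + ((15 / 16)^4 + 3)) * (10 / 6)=4512965/196608 = 22.95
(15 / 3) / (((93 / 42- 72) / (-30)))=2100/977 = 2.15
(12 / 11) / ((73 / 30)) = 360/803 = 0.45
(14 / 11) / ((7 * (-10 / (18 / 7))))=-18/385 = -0.05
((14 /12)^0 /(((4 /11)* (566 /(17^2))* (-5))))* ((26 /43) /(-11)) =3757/243380 = 0.02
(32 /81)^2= 1024/6561 = 0.16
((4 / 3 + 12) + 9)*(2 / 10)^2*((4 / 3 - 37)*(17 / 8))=-67.71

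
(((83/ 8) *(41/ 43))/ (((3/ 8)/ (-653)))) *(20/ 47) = -44443180/6063 = -7330.23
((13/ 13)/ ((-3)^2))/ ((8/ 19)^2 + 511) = 361/1660815 = 0.00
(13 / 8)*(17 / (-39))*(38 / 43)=-323/516 = -0.63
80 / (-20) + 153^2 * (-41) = -959773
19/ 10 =1.90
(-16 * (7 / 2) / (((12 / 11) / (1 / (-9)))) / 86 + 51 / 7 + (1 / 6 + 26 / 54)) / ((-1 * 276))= -43345/1495368 = -0.03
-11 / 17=-0.65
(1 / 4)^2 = 1/16 = 0.06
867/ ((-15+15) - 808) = -867/808 = -1.07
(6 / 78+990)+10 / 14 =90162/91 = 990.79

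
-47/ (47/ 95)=-95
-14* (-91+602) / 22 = -3577/11 = -325.18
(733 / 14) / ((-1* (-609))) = 733/8526 = 0.09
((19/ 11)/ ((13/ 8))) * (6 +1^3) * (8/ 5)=8512/715 = 11.90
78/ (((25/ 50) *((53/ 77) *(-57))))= -4004/1007 = -3.98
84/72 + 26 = 163/6 = 27.17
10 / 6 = 5/3 = 1.67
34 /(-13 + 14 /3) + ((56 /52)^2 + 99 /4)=368923/16900 = 21.83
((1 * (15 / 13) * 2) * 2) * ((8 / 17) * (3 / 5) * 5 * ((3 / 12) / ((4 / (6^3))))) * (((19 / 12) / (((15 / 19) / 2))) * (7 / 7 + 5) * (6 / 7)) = 2807136/1547 = 1814.57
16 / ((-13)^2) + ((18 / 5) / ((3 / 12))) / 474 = 8348/66755 = 0.13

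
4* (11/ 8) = 11/2 = 5.50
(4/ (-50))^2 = 4/625 = 0.01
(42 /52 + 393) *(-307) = -3143373/26 = -120898.96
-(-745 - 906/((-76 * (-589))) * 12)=8340013/11191 = 745.24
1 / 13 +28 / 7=53/13 = 4.08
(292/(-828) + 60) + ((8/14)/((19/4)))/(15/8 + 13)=195442465/3276189 = 59.66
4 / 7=0.57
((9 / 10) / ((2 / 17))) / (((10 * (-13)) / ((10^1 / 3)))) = -51/260 = -0.20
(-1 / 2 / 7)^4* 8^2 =4/2401 = 0.00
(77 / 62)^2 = 5929/3844 = 1.54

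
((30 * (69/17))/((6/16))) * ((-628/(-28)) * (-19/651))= -5488720/25823 = -212.55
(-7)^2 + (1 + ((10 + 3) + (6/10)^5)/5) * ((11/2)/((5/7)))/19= 149818711/2968750 = 50.47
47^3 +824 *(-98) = 23071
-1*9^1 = -9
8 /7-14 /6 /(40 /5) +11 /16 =517/336 = 1.54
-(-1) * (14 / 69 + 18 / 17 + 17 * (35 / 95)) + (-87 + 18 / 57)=-1764224/22287 = -79.16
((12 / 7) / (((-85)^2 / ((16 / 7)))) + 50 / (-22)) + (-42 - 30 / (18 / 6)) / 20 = -18973628/3894275 = -4.87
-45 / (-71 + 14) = 15/19 = 0.79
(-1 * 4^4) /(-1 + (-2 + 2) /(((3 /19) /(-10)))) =256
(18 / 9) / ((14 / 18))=18/7 = 2.57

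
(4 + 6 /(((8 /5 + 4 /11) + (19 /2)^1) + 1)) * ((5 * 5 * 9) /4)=252.08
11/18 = 0.61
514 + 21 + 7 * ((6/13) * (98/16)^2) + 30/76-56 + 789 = 10983391/7904 = 1389.60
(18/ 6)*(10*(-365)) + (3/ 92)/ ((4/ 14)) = -2014779/184 = -10949.89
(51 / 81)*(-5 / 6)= -85/162 = -0.52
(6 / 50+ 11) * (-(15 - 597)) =161796/25 = 6471.84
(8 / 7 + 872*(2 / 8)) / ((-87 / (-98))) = 21476/87 = 246.85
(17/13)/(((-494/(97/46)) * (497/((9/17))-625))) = -14841/834243488 = 0.00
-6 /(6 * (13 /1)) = -0.08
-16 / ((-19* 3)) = 16/57 = 0.28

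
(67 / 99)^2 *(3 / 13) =4489/42471 = 0.11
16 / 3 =5.33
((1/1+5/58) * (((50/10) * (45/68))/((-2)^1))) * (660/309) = -779625/203116 = -3.84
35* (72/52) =630/13 = 48.46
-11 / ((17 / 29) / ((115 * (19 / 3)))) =-697015/51 = -13666.96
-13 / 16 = -0.81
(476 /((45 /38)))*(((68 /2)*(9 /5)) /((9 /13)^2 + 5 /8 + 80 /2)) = 598.47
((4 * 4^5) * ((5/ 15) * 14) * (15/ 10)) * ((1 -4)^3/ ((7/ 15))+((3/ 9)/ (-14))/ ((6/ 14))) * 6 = -9962837.33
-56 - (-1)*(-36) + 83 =-9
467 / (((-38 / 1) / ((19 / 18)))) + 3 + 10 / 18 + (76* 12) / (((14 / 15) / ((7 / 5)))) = 16303/12 = 1358.58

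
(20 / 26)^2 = 0.59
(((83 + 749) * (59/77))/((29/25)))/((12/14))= 613600/957 = 641.17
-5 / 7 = -0.71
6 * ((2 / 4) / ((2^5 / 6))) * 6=27/8 = 3.38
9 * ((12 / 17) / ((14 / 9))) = 486/119 = 4.08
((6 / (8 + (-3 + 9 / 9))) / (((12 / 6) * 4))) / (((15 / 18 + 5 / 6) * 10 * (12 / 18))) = 9/800 = 0.01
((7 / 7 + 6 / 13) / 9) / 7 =19/819 = 0.02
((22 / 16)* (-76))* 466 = -48697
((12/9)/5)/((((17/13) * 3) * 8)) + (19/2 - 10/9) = 6424/765 = 8.40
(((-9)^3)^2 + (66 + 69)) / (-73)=-531576/73 = -7281.86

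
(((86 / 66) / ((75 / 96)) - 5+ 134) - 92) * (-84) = -893228/275 = -3248.10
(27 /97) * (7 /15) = 63/485 = 0.13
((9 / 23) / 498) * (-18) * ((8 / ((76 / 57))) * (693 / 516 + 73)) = -1035747/164174 = -6.31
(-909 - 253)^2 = 1350244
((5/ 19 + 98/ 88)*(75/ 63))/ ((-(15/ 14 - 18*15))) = 5755/944262 = 0.01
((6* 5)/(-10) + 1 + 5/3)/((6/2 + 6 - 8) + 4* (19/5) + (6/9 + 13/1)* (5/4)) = -20/1997 = -0.01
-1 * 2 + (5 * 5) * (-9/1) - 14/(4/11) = -531/2 = -265.50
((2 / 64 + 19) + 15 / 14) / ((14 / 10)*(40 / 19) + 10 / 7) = 28519/6208 = 4.59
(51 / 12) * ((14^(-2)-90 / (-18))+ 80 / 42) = 69071/2352 = 29.37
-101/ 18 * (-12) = 202/3 = 67.33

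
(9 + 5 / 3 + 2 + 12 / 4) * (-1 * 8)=-376/3 = -125.33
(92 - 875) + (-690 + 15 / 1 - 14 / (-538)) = -392195/269 = -1457.97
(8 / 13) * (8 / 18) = 32/117 = 0.27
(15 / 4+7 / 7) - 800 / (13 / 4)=-12553/52 = -241.40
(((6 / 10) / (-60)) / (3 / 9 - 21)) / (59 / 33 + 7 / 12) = 99/485150 = 0.00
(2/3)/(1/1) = 2/3 = 0.67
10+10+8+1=29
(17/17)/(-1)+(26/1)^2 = 675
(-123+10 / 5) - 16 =-137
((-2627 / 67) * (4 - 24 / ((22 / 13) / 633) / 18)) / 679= 14296134/500423 = 28.57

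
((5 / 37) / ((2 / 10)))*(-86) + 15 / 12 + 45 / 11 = -85905/1628 = -52.77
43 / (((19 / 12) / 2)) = 1032/19 = 54.32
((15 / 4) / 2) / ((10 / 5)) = 0.94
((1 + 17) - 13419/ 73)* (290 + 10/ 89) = -48106.99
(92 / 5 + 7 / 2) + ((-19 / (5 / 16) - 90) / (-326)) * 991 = 782911/1630 = 480.31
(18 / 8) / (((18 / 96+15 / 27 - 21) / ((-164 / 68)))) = 13284/49589 = 0.27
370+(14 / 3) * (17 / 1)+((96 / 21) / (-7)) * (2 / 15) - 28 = 421.25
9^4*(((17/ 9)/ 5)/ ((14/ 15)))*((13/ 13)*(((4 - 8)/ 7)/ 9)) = -168.61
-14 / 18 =-7/9 = -0.78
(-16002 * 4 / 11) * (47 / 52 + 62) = -366031.76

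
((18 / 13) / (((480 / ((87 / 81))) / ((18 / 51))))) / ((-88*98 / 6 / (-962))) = 1073/1466080 = 0.00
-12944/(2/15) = -97080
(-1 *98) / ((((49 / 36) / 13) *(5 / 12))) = -2246.40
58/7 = 8.29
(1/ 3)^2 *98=98/9 = 10.89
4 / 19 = 0.21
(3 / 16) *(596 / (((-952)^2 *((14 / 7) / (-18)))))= -4023/3625216 = 0.00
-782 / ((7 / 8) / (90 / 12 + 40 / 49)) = -2549320/343 = -7432.42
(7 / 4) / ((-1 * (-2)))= 7/8 = 0.88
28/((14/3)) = 6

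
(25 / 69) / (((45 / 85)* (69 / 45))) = 2125/4761 = 0.45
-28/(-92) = 7/23 = 0.30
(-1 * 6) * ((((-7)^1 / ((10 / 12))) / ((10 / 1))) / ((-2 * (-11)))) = 63/275 = 0.23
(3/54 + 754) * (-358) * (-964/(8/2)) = 585525647/9 = 65058405.22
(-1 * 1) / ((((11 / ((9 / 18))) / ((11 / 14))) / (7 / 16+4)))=-71/448 = -0.16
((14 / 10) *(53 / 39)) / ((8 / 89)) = 33019/1560 = 21.17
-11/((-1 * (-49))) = -11/49 = -0.22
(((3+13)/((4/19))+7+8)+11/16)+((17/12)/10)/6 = 4127/45 = 91.71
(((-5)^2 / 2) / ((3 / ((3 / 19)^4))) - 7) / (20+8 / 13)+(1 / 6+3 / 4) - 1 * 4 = -717260459/209556168 = -3.42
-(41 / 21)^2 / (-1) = 1681/441 = 3.81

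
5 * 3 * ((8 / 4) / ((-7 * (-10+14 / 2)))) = 10/7 = 1.43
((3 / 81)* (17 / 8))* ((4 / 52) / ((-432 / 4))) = -17/303264 = 0.00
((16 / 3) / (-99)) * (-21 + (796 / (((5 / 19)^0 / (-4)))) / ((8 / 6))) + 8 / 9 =392/3 = 130.67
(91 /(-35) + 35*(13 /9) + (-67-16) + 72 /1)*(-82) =-3030.36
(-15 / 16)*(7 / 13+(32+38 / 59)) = -31.11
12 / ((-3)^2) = 1.33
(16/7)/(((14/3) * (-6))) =-4/49 = -0.08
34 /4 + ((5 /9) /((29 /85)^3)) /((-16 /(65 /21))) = 427304231/73752336 = 5.79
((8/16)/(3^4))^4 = 1/688747536 = 0.00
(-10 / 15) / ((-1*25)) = 2/75 = 0.03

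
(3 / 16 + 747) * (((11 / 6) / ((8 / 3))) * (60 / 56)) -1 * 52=1786207/3584 = 498.38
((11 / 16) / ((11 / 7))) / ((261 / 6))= 7/696 = 0.01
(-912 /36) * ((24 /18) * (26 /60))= -1976/135 = -14.64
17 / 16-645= -10303/16 = -643.94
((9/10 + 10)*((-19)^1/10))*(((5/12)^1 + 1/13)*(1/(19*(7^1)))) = -1199/15600 = -0.08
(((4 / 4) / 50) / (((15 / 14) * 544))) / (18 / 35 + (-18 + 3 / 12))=-49/24612600 = 0.00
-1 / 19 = -0.05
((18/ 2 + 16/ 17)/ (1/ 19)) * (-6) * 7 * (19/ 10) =-1281189/85 = -15072.81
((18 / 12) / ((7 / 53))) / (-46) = -159/644 = -0.25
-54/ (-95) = 54/95 = 0.57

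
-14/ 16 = -7/8 = -0.88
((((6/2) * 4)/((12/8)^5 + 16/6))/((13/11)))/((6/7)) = 14784/12805 = 1.15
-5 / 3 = -1.67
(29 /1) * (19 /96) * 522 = 47937/16 = 2996.06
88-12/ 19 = 1660/19 = 87.37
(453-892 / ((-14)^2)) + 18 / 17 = 449.51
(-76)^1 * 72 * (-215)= 1176480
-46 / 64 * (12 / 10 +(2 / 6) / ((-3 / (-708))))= -13777/240 = -57.40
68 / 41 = 1.66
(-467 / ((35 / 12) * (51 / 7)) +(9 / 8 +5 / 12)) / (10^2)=-41687/204000 = -0.20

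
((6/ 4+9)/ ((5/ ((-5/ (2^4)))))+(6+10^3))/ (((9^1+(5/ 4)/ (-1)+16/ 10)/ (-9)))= -1447695/1496 = -967.71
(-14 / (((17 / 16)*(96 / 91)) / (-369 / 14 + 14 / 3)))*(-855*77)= -17835906.32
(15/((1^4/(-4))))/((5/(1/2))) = -6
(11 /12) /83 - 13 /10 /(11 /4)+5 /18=-0.18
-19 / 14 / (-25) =19/350 = 0.05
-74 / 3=-24.67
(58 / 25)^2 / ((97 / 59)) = 3.27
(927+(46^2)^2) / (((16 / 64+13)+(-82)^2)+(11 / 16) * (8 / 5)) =89567660/134767 = 664.61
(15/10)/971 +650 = 1262303/1942 = 650.00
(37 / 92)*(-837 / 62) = -999/184 = -5.43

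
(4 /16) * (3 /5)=3/20 = 0.15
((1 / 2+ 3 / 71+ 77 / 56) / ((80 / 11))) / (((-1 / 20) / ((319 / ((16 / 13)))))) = -49676913/36352 = -1366.55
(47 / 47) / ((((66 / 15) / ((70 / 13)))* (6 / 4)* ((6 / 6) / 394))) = 137900/429 = 321.45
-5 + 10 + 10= 15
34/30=17/15 = 1.13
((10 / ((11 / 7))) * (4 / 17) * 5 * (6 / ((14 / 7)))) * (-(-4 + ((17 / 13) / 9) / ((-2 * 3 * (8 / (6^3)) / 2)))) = 119.21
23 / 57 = 0.40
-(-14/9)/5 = 0.31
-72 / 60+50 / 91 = -296/455 = -0.65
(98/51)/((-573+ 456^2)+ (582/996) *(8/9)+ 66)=3486/376306781 = 0.00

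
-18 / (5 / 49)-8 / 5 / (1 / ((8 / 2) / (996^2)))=-54684884/310005 = -176.40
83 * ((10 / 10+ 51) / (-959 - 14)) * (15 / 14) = -32370/6811 = -4.75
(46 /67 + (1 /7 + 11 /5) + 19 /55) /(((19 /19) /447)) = 7782717/5159 = 1508.57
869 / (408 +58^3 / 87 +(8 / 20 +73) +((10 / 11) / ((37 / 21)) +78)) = 5305245/17109767 = 0.31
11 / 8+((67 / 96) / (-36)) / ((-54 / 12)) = 21451/15552 = 1.38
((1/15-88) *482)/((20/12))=-635758/25 = -25430.32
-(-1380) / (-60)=-23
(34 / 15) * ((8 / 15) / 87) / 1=272/19575 = 0.01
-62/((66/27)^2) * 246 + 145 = -291308/121 = -2407.50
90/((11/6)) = 540/11 = 49.09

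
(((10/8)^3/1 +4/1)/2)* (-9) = -26.79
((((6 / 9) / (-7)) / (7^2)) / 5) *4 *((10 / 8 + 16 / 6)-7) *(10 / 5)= 148/15435 = 0.01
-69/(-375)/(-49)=-23/6125 = 0.00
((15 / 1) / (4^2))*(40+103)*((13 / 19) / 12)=7.64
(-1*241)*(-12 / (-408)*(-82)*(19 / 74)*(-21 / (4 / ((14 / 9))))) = -9199211/7548 = -1218.76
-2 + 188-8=178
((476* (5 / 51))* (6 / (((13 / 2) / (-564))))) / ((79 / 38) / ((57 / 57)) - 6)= 12001920/1937 = 6196.14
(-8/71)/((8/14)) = -14/71 = -0.20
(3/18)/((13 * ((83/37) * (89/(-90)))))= -555/96031 = -0.01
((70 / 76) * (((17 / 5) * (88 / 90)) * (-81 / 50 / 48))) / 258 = -1309/3268000 = 0.00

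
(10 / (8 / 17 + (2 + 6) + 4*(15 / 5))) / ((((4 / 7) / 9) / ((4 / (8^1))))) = 1785/464 = 3.85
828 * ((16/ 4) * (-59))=-195408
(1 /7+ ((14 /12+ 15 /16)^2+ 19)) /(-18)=-380143/290304 = -1.31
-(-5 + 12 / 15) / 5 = 21/25 = 0.84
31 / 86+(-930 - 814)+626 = -96117/86 = -1117.64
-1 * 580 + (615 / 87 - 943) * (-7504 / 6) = 101786324/87 = 1169957.75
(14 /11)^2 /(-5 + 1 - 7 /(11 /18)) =-98/935 = -0.10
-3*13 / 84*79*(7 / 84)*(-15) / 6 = 5135/672 = 7.64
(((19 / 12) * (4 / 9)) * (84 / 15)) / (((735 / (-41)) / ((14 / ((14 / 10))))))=-6232/2835 = -2.20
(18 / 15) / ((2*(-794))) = -3/3970 = 0.00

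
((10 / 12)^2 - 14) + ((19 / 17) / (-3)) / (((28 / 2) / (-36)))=-52897/4284 = -12.35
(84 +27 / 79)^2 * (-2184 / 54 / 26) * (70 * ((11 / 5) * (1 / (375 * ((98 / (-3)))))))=108522502/780125 = 139.11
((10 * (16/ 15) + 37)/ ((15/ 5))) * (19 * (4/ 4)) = 2717/9 = 301.89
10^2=100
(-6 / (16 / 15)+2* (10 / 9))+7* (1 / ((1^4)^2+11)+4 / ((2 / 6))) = 81.18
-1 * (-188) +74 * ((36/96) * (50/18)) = 3181/12 = 265.08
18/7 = 2.57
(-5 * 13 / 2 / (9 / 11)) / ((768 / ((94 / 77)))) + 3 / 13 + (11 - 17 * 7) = -67825699/628992 = -107.83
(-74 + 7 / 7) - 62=-135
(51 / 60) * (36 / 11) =153/55 = 2.78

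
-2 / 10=-1/5 = -0.20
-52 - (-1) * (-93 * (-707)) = 65699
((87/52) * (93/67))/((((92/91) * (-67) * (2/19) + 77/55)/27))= -145273905/13275916 = -10.94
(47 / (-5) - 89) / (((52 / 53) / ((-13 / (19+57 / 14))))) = 91266/1615 = 56.51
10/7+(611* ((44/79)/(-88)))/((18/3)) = 5203/6636 = 0.78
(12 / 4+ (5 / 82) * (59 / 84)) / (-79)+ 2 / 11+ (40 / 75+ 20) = 206272589/9976120 = 20.68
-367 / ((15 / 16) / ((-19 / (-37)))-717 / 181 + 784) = -20193808/43021303 = -0.47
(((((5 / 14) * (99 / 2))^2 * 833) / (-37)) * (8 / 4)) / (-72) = 462825/2368 = 195.45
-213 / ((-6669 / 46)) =3266/2223 = 1.47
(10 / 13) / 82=5/533 = 0.01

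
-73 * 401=-29273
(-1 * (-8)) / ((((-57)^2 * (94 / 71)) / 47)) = 284/3249 = 0.09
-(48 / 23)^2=-2304/529 = -4.36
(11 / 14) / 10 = 11/140 = 0.08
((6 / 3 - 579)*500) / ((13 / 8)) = -2308000/13 = -177538.46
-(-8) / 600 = 1/75 = 0.01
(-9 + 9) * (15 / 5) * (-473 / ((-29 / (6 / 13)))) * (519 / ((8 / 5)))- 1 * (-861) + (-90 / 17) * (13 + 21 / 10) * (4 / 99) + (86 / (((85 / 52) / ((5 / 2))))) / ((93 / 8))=15114247/17391 = 869.08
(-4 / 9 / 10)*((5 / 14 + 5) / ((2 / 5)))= -25/42 = -0.60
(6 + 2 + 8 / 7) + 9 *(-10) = -566/7 = -80.86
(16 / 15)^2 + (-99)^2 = 2205481/225 = 9802.14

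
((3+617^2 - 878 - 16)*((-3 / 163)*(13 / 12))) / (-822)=2468687/267972 = 9.21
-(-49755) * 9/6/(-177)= -49755/118 = -421.65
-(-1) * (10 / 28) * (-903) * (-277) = 178665/2 = 89332.50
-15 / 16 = -0.94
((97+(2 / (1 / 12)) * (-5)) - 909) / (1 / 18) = -16776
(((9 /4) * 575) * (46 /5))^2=566678025/4 = 141669506.25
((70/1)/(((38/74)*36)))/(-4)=-1295/1368 = -0.95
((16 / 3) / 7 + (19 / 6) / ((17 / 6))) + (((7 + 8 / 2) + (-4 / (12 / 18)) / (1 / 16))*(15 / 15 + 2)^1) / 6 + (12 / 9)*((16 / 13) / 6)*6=-361807/9282 = -38.98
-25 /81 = -0.31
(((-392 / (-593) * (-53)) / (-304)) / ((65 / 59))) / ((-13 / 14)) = -1072561/9520615 = -0.11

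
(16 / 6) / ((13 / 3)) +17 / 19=373/247 = 1.51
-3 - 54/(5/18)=-987/5 = -197.40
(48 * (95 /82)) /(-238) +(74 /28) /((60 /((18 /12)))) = -65411/390320 = -0.17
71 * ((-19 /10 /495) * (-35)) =9443/990 = 9.54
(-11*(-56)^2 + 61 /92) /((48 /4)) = -1057857/368 = -2874.61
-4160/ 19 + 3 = -215.95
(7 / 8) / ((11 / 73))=5.81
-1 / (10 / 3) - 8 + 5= -33/10 = -3.30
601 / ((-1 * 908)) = -0.66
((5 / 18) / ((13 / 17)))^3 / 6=614125/76877424 = 0.01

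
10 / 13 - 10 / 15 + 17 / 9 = 233/117 = 1.99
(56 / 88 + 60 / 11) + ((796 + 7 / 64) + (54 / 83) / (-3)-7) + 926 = 100560503/58432 = 1720.98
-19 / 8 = -2.38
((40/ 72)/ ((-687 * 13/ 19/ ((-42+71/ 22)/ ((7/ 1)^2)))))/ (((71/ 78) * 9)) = 81035/709851681 = 0.00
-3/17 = -0.18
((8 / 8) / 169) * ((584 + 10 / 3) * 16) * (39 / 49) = 28192/637 = 44.26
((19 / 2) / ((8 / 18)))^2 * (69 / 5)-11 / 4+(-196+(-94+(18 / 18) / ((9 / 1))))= 17315861/2880 = 6012.45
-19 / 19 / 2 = -1/2 = -0.50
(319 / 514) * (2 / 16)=319/4112 = 0.08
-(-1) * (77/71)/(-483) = -11/4899 = 0.00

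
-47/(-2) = 47/2 = 23.50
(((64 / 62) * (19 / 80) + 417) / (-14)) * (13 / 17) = -120107/5270 = -22.79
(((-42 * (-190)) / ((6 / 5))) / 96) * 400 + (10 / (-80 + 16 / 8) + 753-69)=1107296/39 = 28392.21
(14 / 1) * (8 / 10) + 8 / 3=208/15 = 13.87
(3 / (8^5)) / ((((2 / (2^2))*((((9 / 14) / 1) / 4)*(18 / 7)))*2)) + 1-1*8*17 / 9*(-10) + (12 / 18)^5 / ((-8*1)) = 302768569/1990656 = 152.09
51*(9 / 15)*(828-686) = 21726/5 = 4345.20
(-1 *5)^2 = 25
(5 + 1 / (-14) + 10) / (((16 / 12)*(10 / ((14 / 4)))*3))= 1.31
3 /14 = 0.21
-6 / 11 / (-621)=2/2277 = 0.00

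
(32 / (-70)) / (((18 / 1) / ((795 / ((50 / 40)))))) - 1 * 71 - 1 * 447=-56086/105 = -534.15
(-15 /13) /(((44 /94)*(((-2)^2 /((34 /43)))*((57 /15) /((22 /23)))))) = -59925/488566 = -0.12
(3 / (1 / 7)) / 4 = 21/4 = 5.25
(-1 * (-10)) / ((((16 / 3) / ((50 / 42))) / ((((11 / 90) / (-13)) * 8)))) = -275/1638 = -0.17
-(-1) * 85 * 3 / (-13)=-255/13 = -19.62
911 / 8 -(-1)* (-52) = 495/8 = 61.88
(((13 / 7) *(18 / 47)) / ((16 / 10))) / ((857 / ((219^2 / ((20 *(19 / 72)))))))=50502933/10714214 = 4.71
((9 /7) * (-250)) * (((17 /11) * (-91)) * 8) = 3978000/11 = 361636.36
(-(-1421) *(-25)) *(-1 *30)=1065750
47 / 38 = 1.24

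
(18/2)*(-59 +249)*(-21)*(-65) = 2334150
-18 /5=-3.60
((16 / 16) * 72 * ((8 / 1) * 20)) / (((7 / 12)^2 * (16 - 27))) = -1658880/539 = -3077.70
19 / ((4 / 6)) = 57/2 = 28.50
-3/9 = -1/3 = -0.33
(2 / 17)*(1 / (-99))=-2/1683 = 0.00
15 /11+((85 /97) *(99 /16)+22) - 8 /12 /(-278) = 204942965/7119024 = 28.79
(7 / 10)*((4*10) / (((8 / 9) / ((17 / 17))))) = 63/2 = 31.50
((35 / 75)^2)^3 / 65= 117649/740390625 = 0.00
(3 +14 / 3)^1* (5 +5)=230/3 = 76.67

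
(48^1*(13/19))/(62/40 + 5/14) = 29120/1691 = 17.22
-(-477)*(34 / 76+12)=225621/38 = 5937.39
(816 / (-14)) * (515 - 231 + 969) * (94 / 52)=-132019.38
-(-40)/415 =8/83 = 0.10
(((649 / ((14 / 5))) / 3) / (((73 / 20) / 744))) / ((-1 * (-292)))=2011900/37303 = 53.93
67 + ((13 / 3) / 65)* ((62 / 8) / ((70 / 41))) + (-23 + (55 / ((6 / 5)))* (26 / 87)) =21193177/365400 = 58.00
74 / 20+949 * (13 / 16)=61981/80 = 774.76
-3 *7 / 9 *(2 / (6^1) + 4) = -91/9 = -10.11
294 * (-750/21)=-10500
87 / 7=12.43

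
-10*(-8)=80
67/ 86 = 0.78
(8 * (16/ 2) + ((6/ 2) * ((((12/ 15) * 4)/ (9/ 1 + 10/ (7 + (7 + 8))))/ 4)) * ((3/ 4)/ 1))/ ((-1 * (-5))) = 33379/2600 = 12.84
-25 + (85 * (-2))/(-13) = -155/13 = -11.92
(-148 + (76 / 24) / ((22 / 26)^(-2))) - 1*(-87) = -59555/1014 = -58.73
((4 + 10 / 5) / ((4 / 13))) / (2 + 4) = 13/4 = 3.25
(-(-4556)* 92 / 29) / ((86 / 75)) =15718200/1247 = 12604.81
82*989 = 81098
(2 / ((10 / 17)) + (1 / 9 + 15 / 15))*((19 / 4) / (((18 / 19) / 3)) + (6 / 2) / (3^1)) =15631/216 = 72.37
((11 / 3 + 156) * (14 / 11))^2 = 44970436/1089 = 41295.17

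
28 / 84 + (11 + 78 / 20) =457/30 = 15.23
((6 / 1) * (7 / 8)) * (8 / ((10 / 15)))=63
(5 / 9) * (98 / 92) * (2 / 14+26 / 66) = 2170/6831 = 0.32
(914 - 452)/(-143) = -42/13 = -3.23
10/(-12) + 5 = 25/6 = 4.17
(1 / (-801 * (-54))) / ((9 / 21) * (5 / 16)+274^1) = 56/664013781 = 0.00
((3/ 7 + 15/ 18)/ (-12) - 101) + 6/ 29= -1474729/14616 = -100.90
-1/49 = -0.02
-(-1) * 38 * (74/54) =1406/27 = 52.07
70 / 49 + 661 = 4637/7 = 662.43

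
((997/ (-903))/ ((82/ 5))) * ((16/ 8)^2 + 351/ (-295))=-826513/4368714 = -0.19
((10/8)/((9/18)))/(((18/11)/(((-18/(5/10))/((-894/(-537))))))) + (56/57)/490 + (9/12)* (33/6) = -68748917/2378040 = -28.91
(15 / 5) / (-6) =-1/2 = -0.50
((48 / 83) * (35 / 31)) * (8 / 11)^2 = 107520/311333 = 0.35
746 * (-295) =-220070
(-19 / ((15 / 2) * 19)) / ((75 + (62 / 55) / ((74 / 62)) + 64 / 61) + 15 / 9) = -24827/14646748 = 0.00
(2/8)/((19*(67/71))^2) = 5041/6482116 = 0.00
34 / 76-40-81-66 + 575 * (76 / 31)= 1440841/1178 = 1223.12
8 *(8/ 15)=64/15 = 4.27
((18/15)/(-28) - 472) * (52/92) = -429559/1610 = -266.81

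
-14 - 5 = -19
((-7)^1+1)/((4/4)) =-6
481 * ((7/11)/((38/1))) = 3367/418 = 8.06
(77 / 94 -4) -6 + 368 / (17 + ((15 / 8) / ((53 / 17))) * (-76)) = -6292861/286042 = -22.00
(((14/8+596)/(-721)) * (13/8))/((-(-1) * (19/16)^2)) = -0.96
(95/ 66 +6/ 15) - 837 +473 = -119513/330 = -362.16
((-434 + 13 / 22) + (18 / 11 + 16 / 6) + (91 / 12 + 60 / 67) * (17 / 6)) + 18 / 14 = -149989559/371448 = -403.80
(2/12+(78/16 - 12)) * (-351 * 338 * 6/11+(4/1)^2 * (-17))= 29843735/66 = 452177.80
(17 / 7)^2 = 289/49 = 5.90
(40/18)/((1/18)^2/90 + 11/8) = 2025/1253 = 1.62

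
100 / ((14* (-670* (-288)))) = 5/135072 = 0.00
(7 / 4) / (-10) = -7/40 = -0.18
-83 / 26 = -3.19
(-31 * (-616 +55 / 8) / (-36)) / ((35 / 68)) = -2568071/2520 = -1019.08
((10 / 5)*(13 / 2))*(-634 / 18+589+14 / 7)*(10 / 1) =650260/9 = 72251.11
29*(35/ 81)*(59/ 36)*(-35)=-718.78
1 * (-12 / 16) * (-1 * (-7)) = -21/4 = -5.25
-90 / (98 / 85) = -3825/49 = -78.06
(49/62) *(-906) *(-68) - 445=1495601/31 = 48245.19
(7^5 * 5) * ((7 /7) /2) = 84035/2 = 42017.50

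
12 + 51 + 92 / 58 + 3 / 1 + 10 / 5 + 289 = 10399/29 = 358.59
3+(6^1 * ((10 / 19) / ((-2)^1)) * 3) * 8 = -34.89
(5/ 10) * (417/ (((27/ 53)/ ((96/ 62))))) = 633.72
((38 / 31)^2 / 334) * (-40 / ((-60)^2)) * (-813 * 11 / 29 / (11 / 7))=684817/69811845 = 0.01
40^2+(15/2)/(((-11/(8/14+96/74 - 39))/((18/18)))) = 9261055/5698 = 1625.32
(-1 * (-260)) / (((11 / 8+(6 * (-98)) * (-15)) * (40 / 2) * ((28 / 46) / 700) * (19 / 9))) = 1076400/1340849 = 0.80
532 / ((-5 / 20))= -2128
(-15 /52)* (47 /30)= -47/104 = -0.45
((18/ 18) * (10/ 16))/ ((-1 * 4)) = -5/32 = -0.16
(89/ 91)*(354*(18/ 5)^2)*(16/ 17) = 163327104/38675 = 4223.07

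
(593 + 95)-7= 681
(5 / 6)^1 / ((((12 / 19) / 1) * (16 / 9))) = 95/128 = 0.74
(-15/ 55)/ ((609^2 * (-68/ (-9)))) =-3/30824332 = 0.00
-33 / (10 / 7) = -231/10 = -23.10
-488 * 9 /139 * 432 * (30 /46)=-28460160/3197 = -8902.15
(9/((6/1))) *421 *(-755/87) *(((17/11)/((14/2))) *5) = -27017675/4466 = -6049.64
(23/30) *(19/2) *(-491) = -214567/60 = -3576.12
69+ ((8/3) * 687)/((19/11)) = 21463/19 = 1129.63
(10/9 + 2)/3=28/27 = 1.04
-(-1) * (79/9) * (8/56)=79/63 = 1.25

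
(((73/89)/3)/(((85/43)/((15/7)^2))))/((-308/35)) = -235425/3262028 = -0.07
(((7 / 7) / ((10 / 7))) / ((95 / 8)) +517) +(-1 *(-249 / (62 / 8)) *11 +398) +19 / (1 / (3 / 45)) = 56090984/44175 = 1269.74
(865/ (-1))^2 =748225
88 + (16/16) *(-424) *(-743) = 315120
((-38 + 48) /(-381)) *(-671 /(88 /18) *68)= 31110/127 = 244.96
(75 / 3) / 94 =25/94 = 0.27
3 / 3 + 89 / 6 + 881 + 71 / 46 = 61988/69 = 898.38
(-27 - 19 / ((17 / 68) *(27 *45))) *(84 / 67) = -920668/27135 = -33.93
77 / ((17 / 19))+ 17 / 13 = 19308/221 = 87.37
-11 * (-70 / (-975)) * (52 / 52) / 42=-11/585 = -0.02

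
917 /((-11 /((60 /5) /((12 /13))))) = -11921/11 = -1083.73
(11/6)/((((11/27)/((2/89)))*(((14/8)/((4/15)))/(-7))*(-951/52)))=0.01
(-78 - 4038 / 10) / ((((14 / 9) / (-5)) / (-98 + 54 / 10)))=-143404.33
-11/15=-0.73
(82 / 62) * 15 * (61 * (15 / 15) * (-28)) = -1050420/31 = -33884.52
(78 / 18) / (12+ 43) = 13/165 = 0.08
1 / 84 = 0.01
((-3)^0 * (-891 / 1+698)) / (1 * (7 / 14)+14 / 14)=-386/3 = -128.67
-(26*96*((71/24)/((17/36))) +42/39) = -3455950/221 = -15637.78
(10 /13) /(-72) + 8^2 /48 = 619/468 = 1.32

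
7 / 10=0.70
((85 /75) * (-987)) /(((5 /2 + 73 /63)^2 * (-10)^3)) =22198617/265651250 = 0.08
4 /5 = 0.80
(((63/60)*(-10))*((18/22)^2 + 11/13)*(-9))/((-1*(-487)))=0.29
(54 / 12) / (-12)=-3/8 = -0.38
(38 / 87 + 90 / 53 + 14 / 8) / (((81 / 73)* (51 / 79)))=413222851/76192164 = 5.42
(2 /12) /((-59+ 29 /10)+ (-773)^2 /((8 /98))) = 10/439180449 = 0.00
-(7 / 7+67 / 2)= -69/2 = -34.50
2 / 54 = 1/27 = 0.04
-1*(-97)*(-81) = -7857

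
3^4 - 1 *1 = 80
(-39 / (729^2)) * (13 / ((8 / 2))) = -169/708588 = 0.00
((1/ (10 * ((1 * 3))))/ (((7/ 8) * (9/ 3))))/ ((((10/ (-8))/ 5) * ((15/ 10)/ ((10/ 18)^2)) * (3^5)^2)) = -160/903981141 = 0.00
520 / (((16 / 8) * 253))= 260/253 = 1.03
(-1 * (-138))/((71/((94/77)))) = 12972/5467 = 2.37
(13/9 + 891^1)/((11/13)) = 1054.71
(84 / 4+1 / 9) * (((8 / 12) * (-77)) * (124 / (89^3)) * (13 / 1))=-47167120/19034163 = -2.48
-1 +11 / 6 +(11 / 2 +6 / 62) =598/93 = 6.43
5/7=0.71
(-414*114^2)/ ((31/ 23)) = -123747912/31 = -3991868.13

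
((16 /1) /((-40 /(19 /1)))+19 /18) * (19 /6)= -11191/540 = -20.72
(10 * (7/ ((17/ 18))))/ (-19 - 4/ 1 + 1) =-630/187 = -3.37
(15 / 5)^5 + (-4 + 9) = 248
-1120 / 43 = -26.05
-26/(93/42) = -364/31 = -11.74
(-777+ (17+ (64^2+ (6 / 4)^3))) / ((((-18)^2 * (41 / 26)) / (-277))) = -32066905/17712 = -1810.46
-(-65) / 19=65/19 = 3.42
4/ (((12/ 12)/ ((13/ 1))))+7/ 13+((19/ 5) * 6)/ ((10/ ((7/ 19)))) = 17348/325 = 53.38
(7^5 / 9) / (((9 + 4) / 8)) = 134456/117 = 1149.20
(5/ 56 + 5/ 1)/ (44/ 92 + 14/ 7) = 115/56 = 2.05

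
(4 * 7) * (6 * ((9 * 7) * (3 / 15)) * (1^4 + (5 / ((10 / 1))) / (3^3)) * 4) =8624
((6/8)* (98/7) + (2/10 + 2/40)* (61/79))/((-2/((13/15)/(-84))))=43927/796320 = 0.06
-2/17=-0.12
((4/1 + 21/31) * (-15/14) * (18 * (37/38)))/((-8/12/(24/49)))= 64.53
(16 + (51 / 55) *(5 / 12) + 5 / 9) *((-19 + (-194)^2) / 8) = 84124151/1056 = 79663.02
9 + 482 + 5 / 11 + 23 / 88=43271/88 = 491.72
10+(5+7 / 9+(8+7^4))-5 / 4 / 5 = 87283/36 = 2424.53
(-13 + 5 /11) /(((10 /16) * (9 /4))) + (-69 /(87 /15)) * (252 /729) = -561292/43065 = -13.03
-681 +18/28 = -9525/14 = -680.36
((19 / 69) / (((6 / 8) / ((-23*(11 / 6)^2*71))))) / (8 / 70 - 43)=300685/6399 = 46.99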